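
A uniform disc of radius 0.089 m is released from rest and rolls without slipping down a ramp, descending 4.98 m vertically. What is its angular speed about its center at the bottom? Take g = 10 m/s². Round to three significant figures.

Here I = (1/2)MR², so the shape factor k = I/(MR²) = 0.5.
Rolling without slipping gives ω = v/R, so the total kinetic energy is ½Mv² + ½Iω² = ½(1+k)Mv² = (3/4)Mv².
Energy conservation Mgh = ½(1+k)Mv² gives v = √(2gh/(1+k)) = √(2 × 10 × 4.98 / 1.5) = 8.149 m/s.
Then ω = v/R = 8.149 / 0.089 ≈ 91.6 rad/s.

ω ≈ 91.6 rad/s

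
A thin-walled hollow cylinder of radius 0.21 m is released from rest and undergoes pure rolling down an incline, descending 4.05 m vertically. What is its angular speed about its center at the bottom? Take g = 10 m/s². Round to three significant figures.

Here I = MR², so the shape factor k = I/(MR²) = 1.
Since it rolls without slipping, ω = v/R and KE = ½Mv² + ½Iω² = ½(1+k)Mv² = Mv².
Energy conservation Mgh = ½(1+k)Mv² gives v = √(2gh/(1+k)) = √(2 × 10 × 4.05 / 2) = 6.364 m/s.
Then ω = v/R = 6.364 / 0.21 ≈ 30.3 rad/s.

ω ≈ 30.3 rad/s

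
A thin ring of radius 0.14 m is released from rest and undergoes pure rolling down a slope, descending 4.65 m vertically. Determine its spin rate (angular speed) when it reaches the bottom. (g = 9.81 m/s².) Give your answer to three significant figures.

For this body I = MR², i.e. k = I/(MR²) = 1.
The rolling condition ω = v/R makes the rotational term ½I(v/R)² = ½kMv², so KE_total = ½(1+k)Mv² = Mv².
Energy conservation Mgh = ½(1+k)Mv² gives v = √(2gh/(1+k)) = √(2 × 9.81 × 4.65 / 2) = 6.754 m/s.
Then ω = v/R = 6.754 / 0.14 ≈ 48.2 rad/s.

ω ≈ 48.2 rad/s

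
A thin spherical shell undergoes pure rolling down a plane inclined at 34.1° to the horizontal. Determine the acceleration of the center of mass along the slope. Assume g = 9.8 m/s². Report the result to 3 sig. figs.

a ≈ 3.30 m/s²

Here I = (2/3)MR², so the shape factor k = I/(MR²) = 2/3.
Newton's second law down the slope: Mg sinθ − f = Ma. The torque equation fR = Iα (with α = a/R) gives f = kMa.
Eliminating f: Mg sinθ = (1+k)Ma, so a = g sinθ/(1+k) = 9.8 × sin34.1° / 1.667 ≈ 3.30 m/s².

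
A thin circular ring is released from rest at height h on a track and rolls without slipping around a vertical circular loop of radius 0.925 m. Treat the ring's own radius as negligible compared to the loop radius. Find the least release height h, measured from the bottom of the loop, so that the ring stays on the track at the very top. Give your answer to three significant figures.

For this body I = MR², i.e. k = I/(MR²) = 1.
At the top of the loop, the minimum-contact condition is Mg = Mv_top²/r, so v_top² = gr.
With ω = v/R, the kinetic energy at speed v is ½(1+k)Mv² = Mv².
Energy conservation from release (height h) to the top (height 2r): Mgh = Mg(2r) + M·gr.
Thus h_min = 2r + (1+k)r/2 = r(2 + 2/2) = 0.925 × 3 ≈ 2.78 m.

h_min ≈ 2.78 m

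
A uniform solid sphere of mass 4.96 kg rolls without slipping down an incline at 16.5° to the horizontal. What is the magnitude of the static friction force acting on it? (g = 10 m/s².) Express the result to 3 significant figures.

Here I = (2/5)MR², so the shape factor k = I/(MR²) = 0.4.
Translational: Mg sinθ − f = Ma. Rotational about the CM: fR = Iα = kMRa, so f = kMa.
Combining, a = g sinθ/(1+k) and f = kMa = kMg sinθ/(1+k).
f = 0.4 × 4.96 × 10 × sin16.5° / 1.4 ≈ 4.02 N.

f ≈ 4.02 N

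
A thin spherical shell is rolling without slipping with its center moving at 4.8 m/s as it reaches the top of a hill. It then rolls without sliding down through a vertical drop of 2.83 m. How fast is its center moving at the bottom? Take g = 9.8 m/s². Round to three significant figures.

With I = (2/3)MR², the ratio k = I/(MR²) is 2/3.
Rolling without slipping gives ω = v/R, so the total kinetic energy is ½Mv² + ½Iω² = ½(1+k)Mv² = (5/6)Mv².
Energy conservation: (5/6)Mv₀² + Mgh = (5/6)Mv², so v² = v₀² + 2gh/(1+k).
v = √(4.8² + 2×9.8×2.83/1.667) = √56.32 ≈ 7.50 m/s.

v ≈ 7.50 m/s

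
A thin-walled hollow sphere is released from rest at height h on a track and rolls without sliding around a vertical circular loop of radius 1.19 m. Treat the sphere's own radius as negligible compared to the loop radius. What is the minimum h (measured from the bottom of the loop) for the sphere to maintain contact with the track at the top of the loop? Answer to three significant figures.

Here I = (2/3)MR², so the shape factor k = I/(MR²) = 2/3.
At the top of the loop, the minimum-contact condition is Mg = Mv_top²/r, so v_top² = gr.
With ω = v/R, the kinetic energy at speed v is ½(1+k)Mv² = (5/6)Mv².
Energy conservation from release (height h) to the top (height 2r): Mgh = Mg(2r) + (5/6)M·gr.
Thus h_min = 2r + (1+k)r/2 = r(2 + 1.667/2) = 1.19 × 2.833 ≈ 3.37 m.

h_min ≈ 3.37 m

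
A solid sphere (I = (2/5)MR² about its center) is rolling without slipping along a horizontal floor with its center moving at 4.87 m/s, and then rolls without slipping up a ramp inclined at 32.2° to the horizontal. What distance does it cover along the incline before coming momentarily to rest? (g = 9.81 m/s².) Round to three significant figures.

For this body I = (2/5)MR², i.e. k = I/(MR²) = 0.4.
Rolling without slipping gives ω = v/R, so the total kinetic energy is ½Mv² + ½Iω² = ½(1+k)Mv² = (7/10)Mv².
Setting this equal to Mgh gives the vertical rise h = (1+k)v₀²/(2g) = 1.4×4.87²/(2×9.81) = 1.692 m.
The distance along the slope is d = h/sinθ = 1.692/sin32.2° ≈ 3.18 m.

d ≈ 3.18 m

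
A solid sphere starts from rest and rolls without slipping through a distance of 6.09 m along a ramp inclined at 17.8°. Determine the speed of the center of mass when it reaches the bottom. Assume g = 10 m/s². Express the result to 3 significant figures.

For this body I = (2/5)MR², i.e. k = I/(MR²) = 0.4.
Since it rolls without slipping, ω = v/R and KE = ½Mv² + ½Iω² = ½(1+k)Mv² = (7/10)Mv².
The vertical drop is h = L sinθ = 6.09 × sin17.8° = 1.862 m.
Setting Mgh = (7/10)Mv² gives v = √(2gh/(1+k)) = √(2·10·1.862/1.4) ≈ 5.16 m/s.

v ≈ 5.16 m/s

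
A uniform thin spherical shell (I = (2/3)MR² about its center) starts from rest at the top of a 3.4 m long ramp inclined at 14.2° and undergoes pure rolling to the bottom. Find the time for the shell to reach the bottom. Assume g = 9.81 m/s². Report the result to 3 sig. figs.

Here I = (2/3)MR², so the shape factor k = I/(MR²) = 2/3.
Translational: Mg sinθ − f = Ma. Rotational about the CM: fR = Iα = kMRa, so f = kMa.
Hence a = g sinθ/(1+k) = 9.81×sin14.2°/1.667 = 1.444 m/s².
Starting from rest, L = ½at², so t = √(2L/a) = √(2×3.4/1.444) ≈ 2.17 s.

t ≈ 2.17 s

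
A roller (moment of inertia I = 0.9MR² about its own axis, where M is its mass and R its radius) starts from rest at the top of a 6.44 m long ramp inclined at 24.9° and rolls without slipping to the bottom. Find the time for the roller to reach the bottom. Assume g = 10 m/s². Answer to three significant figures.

With I = 0.9MR², the ratio k = I/(MR²) is 0.9.
Newton's second law down the slope: Mg sinθ − f = Ma. The torque equation fR = Iα (with α = a/R) gives f = kMa.
Hence a = g sinθ/(1+k) = 10×sin24.9°/1.9 = 2.216 m/s².
With constant a from rest, t = √(2L/a) = √(2·6.44/2.216) ≈ 2.41 s.

t ≈ 2.41 s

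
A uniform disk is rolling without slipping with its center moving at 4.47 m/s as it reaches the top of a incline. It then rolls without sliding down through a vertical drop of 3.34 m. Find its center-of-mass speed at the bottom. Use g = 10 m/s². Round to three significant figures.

With I = (1/2)MR², the ratio k = I/(MR²) is 0.5.
Rolling without slipping gives ω = v/R, so the total kinetic energy is ½Mv² + ½Iω² = ½(1+k)Mv² = (3/4)Mv².
Energy conservation: (3/4)Mv₀² + Mgh = (3/4)Mv², so v² = v₀² + 2gh/(1+k).
v = √(4.47² + 2×10×3.34/1.5) = √64.51 ≈ 8.03 m/s.

v ≈ 8.03 m/s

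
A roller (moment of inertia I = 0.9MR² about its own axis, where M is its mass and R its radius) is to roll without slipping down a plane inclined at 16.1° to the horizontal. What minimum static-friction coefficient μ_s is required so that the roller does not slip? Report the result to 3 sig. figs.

With I = 0.9MR², the ratio k = I/(MR²) is 0.9.
Newton's second law down the slope: Mg sinθ − f = Ma. The torque equation fR = Iα (with α = a/R) gives f = kMa.
These give a = g sinθ/(1+k) and the required friction f = kMg sinθ/(1+k).
With N = Mg cosθ, the no-slip condition f ≤ μN gives μ_min = f/N = k tanθ/(1+k).
μ_min = 0.9 × tan16.1° / 1.9 ≈ 0.137.

μ_min ≈ 0.137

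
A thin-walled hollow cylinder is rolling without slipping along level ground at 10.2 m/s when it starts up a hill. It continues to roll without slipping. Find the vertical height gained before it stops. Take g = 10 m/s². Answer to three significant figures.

Here I = MR², so the shape factor k = I/(MR²) = 1.
Pure rolling means v = ωR; then KE = ½Mv² + ½I(v/R)² = ½(1+k)Mv² = Mv².
At the top the kinetic energy is zero, so Mv₀² = Mgh.
Thus h = (1+k)v₀²/(2g) = 2 × 10.2² / (2 × 10) ≈ 10.4 m.

h ≈ 10.4 m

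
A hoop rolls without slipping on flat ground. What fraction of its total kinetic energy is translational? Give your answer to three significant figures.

The moment of inertia is MR², giving k ≡ I/(MR²) = 1.
With ω = v/R, KE_trans = ½Mv² and KE_rot = ½Iω² = ½kMv², so KE_total = ½(1+k)Mv².
The translational fraction is therefore 1/(1+k) = 1/2 ≈ 0.500.

fraction ≈ 0.500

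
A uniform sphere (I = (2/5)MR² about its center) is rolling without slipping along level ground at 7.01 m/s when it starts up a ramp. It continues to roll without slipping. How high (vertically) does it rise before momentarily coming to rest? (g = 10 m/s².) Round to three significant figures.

The moment of inertia is (2/5)MR², giving k ≡ I/(MR²) = 0.4.
The rolling condition ω = v/R makes the rotational term ½I(v/R)² = ½kMv², so KE_total = ½(1+k)Mv² = (7/10)Mv².
At the top the kinetic energy is zero, so (7/10)Mv₀² = Mgh.
Thus h = (1+k)v₀²/(2g) = 1.4 × 7.01² / (2 × 10) ≈ 3.44 m.

h ≈ 3.44 m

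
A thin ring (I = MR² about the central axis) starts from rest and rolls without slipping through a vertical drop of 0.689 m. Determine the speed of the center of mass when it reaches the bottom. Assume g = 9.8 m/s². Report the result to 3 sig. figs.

v ≈ 2.60 m/s

The moment of inertia is MR², giving k ≡ I/(MR²) = 1.
The rolling condition ω = v/R makes the rotational term ½I(v/R)² = ½kMv², so KE_total = ½(1+k)Mv² = Mv².
Setting Mgh = Mv² gives v = √(2gh/(1+k)) = √(2·9.8·0.689/2) ≈ 2.60 m/s.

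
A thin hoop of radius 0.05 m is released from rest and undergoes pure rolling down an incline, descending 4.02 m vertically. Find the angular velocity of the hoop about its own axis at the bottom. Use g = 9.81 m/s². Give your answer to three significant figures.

Here I = MR², so the shape factor k = I/(MR²) = 1.
Pure rolling means v = ωR; then KE = ½Mv² + ½I(v/R)² = ½(1+k)Mv² = Mv².
Energy conservation Mgh = ½(1+k)Mv² gives v = √(2gh/(1+k)) = √(2 × 9.81 × 4.02 / 2) = 6.28 m/s.
The angular speed follows from ω = v/R = 6.28/0.05 ≈ 126 rad/s.

ω ≈ 126 rad/s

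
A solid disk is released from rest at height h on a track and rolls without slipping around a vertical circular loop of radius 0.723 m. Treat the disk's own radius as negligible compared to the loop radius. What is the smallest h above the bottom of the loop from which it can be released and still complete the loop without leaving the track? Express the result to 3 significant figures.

With I = (1/2)MR², the ratio k = I/(MR²) is 0.5.
At the top, contact is just lost when gravity alone supplies the centripetal force: Mg = Mv_top²/r, i.e. v_top² = gr.
With ω = v/R, the kinetic energy at speed v is ½(1+k)Mv² = (3/4)Mv².
Energy conservation from release (height h) to the top (height 2r): Mgh = Mg(2r) + (3/4)M·gr.
Thus h_min = 2r + (1+k)r/2 = r(2 + 1.5/2) = 0.723 × 2.75 ≈ 1.99 m.

h_min ≈ 1.99 m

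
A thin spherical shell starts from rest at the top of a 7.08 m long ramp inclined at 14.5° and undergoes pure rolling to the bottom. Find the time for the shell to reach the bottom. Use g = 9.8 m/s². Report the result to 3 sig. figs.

With I = (2/3)MR², the ratio k = I/(MR²) is 2/3.
Along the incline Mg sinθ − f = Ma, and torque about the center fR = Iα = kMR²(a/R) gives f = kMa.
Hence a = g sinθ/(1+k) = 9.8×sin14.5°/1.667 = 1.472 m/s².
With constant a from rest, t = √(2L/a) = √(2·7.08/1.472) ≈ 3.10 s.

t ≈ 3.10 s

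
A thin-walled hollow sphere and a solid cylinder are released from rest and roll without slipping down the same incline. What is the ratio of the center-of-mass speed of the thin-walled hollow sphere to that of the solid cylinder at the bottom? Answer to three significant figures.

v_ratio ≈ 0.949

Each satisfies Mgh = ½(1+k)Mv² with k = I/(MR²), so v ∝ 1/√(1+k).
For the thin-walled hollow sphere k = 2/3; for the solid cylinder k = 0.5.
v₁/v₂ = √((1+k₂)/(1+k₁)) = √(1.5/1.667) ≈ 0.949.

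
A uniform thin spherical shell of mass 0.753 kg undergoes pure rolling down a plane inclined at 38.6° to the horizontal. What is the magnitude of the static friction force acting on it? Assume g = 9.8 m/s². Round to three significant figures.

Here I = (2/3)MR², so the shape factor k = I/(MR²) = 2/3.
Along the incline Mg sinθ − f = Ma, and torque about the center fR = Iα = kMR²(a/R) gives f = kMa.
Combining, a = g sinθ/(1+k) and f = kMa = kMg sinθ/(1+k).
f = (2/3) × 0.753 × 9.8 × sin38.6° / 1.667 ≈ 1.84 N.

f ≈ 1.84 N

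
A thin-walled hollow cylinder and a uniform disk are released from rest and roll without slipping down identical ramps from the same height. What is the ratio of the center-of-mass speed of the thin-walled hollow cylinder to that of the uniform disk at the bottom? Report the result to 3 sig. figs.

Each satisfies Mgh = ½(1+k)Mv² with k = I/(MR²), so v ∝ 1/√(1+k).
For the thin-walled hollow cylinder k = 1; for the uniform disk k = 0.5.
v₁/v₂ = √((1+k₂)/(1+k₁)) = √(1.5/2) ≈ 0.866.

v_ratio ≈ 0.866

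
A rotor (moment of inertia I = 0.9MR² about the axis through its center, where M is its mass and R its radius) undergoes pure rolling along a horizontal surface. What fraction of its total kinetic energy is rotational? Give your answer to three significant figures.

For this body I = 0.9MR², i.e. k = I/(MR²) = 0.9.
Since ω = v/R, the translational part is ½Mv² and the rotational part is ½I(v/R)² = ½kMv²; the total is ½(1+k)Mv².
The rotational fraction is therefore k/(1+k) = 0.9/1.9 ≈ 0.474.

fraction ≈ 0.474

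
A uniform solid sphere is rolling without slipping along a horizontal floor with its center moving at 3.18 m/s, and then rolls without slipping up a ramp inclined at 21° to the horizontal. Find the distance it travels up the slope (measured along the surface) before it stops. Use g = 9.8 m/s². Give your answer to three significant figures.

d ≈ 2.02 m

The moment of inertia is (2/5)MR², giving k ≡ I/(MR²) = 0.4.
Rolling without slipping gives ω = v/R, so the total kinetic energy is ½Mv² + ½Iω² = ½(1+k)Mv² = (7/10)Mv².
Setting this equal to Mgh gives the vertical rise h = (1+k)v₀²/(2g) = 1.4×3.18²/(2×9.8) = 0.7223 m.
Along the incline, d = h/sinθ = 0.7223/sin21° ≈ 2.02 m.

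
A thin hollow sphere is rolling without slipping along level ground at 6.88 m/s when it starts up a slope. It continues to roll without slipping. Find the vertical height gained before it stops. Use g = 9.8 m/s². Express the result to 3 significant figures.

With I = (2/3)MR², the ratio k = I/(MR²) is 2/3.
The rolling condition ω = v/R makes the rotational term ½I(v/R)² = ½kMv², so KE_total = ½(1+k)Mv² = (5/6)Mv².
All of this converts to potential energy at the highest point: (5/6)Mv₀² = Mgh.
Thus h = (1+k)v₀²/(2g) = 1.667 × 6.88² / (2 × 9.8) ≈ 4.03 m.

h ≈ 4.03 m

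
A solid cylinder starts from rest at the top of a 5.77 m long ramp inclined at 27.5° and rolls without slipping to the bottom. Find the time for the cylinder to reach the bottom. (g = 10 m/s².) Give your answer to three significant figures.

t ≈ 1.94 s

The moment of inertia is (1/2)MR², giving k ≡ I/(MR²) = 0.5.
Newton's second law down the slope: Mg sinθ − f = Ma. The torque equation fR = Iα (with α = a/R) gives f = kMa.
Hence a = g sinθ/(1+k) = 10×sin27.5°/1.5 = 3.078 m/s².
With constant a from rest, t = √(2L/a) = √(2·5.77/3.078) ≈ 1.94 s.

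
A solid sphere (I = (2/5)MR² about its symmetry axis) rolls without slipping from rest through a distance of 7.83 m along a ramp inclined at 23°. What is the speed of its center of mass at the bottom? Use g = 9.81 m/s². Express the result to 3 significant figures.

v ≈ 6.55 m/s

For this body I = (2/5)MR², i.e. k = I/(MR²) = 0.4.
Pure rolling means v = ωR; then KE = ½Mv² + ½I(v/R)² = ½(1+k)Mv² = (7/10)Mv².
The vertical drop is h = L sinθ = 7.83 × sin23° = 3.059 m.
Energy conservation: Mgh = (7/10)Mv², so v = √(2gh/(1+k)) = √(2 × 9.81 × 3.059 / 1.4) ≈ 6.55 m/s.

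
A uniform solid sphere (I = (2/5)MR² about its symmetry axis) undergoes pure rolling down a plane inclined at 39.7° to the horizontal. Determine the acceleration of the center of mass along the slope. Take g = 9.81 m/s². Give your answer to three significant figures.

With I = (2/5)MR², the ratio k = I/(MR²) is 0.4.
Newton's second law down the slope: Mg sinθ − f = Ma. The torque equation fR = Iα (with α = a/R) gives f = kMa.
Eliminating f: Mg sinθ = (1+k)Ma, so a = g sinθ/(1+k) = 9.81 × sin39.7° / 1.4 ≈ 4.48 m/s².

a ≈ 4.48 m/s²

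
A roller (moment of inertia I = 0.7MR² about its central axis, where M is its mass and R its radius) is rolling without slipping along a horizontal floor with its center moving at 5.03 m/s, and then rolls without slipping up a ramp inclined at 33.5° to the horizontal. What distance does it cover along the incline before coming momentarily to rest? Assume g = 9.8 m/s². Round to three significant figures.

With I = 0.7MR², the ratio k = I/(MR²) is 0.7.
The rolling condition ω = v/R makes the rotational term ½I(v/R)² = ½kMv², so KE_total = ½(1+k)Mv² = (17/20)Mv².
Setting this equal to Mgh gives the vertical rise h = (1+k)v₀²/(2g) = 1.7×5.03²/(2×9.8) = 2.194 m.
The distance along the slope is d = h/sinθ = 2.194/sin33.5° ≈ 3.98 m.

d ≈ 3.98 m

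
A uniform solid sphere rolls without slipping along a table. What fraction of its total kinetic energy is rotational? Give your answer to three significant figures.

For this body I = (2/5)MR², i.e. k = I/(MR²) = 0.4.
Since ω = v/R, the translational part is ½Mv² and the rotational part is ½I(v/R)² = ½kMv²; the total is ½(1+k)Mv².
The rotational fraction is therefore k/(1+k) = 0.4/1.4 ≈ 0.286.

fraction ≈ 0.286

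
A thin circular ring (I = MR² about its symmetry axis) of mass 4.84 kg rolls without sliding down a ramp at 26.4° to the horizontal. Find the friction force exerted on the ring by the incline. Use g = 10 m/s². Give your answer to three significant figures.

For this body I = MR², i.e. k = I/(MR²) = 1.
Translational: Mg sinθ − f = Ma. Rotational about the CM: fR = Iα = kMRa, so f = kMa.
Combining, a = g sinθ/(1+k) and f = kMa = kMg sinθ/(1+k).
f = 1 × 4.84 × 10 × sin26.4° / 2 ≈ 10.8 N.

f ≈ 10.8 N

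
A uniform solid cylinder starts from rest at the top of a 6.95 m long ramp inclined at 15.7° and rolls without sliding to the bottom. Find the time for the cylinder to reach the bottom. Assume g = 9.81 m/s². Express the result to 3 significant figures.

The moment of inertia is (1/2)MR², giving k ≡ I/(MR²) = 0.5.
Along the incline Mg sinθ − f = Ma, and torque about the center fR = Iα = kMR²(a/R) gives f = kMa.
Hence a = g sinθ/(1+k) = 9.81×sin15.7°/1.5 = 1.77 m/s².
Starting from rest, L = ½at², so t = √(2L/a) = √(2×6.95/1.77) ≈ 2.80 s.

t ≈ 2.80 s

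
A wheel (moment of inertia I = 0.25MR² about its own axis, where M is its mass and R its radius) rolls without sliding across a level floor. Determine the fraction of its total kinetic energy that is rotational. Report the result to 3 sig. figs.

fraction ≈ 0.200

For this body I = 0.25MR², i.e. k = I/(MR²) = 0.25.
Since ω = v/R, the translational part is ½Mv² and the rotational part is ½I(v/R)² = ½kMv²; the total is ½(1+k)Mv².
The rotational fraction is therefore k/(1+k) = 0.25/1.25 ≈ 0.200.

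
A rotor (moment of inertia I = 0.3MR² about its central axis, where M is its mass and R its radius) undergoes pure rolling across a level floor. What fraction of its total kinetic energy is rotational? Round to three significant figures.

The moment of inertia is 0.3MR², giving k ≡ I/(MR²) = 0.3.
With ω = v/R, KE_trans = ½Mv² and KE_rot = ½Iω² = ½kMv², so KE_total = ½(1+k)Mv².
The rotational fraction is therefore k/(1+k) = 0.3/1.3 ≈ 0.231.

fraction ≈ 0.231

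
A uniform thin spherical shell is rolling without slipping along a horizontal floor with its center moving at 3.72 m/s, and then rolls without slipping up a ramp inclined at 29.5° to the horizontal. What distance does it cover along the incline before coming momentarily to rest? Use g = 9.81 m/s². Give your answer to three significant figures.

d ≈ 2.39 m

With I = (2/3)MR², the ratio k = I/(MR²) is 2/3.
Pure rolling means v = ωR; then KE = ½Mv² + ½I(v/R)² = ½(1+k)Mv² = (5/6)Mv².
Setting this equal to Mgh gives the vertical rise h = (1+k)v₀²/(2g) = 1.667×3.72²/(2×9.81) = 1.176 m.
The distance along the slope is d = h/sinθ = 1.176/sin29.5° ≈ 2.39 m.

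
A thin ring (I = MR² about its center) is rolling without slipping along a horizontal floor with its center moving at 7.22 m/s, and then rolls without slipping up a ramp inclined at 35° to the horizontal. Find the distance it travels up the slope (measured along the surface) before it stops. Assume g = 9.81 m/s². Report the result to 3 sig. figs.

The moment of inertia is MR², giving k ≡ I/(MR²) = 1.
Pure rolling means v = ωR; then KE = ½Mv² + ½I(v/R)² = ½(1+k)Mv² = Mv².
Setting this equal to Mgh gives the vertical rise h = (1+k)v₀²/(2g) = 2×7.22²/(2×9.81) = 5.314 m.
Along the incline, d = h/sinθ = 5.314/sin35° ≈ 9.26 m.

d ≈ 9.26 m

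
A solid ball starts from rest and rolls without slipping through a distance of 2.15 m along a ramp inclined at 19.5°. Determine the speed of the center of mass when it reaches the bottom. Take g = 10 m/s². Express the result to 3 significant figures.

v ≈ 3.20 m/s

The moment of inertia is (2/5)MR², giving k ≡ I/(MR²) = 0.4.
Since it rolls without slipping, ω = v/R and KE = ½Mv² + ½Iω² = ½(1+k)Mv² = (7/10)Mv².
The vertical drop is h = L sinθ = 2.15 × sin19.5° = 0.7177 m.
Setting Mgh = (7/10)Mv² gives v = √(2gh/(1+k)) = √(2·10·0.7177/1.4) ≈ 3.20 m/s.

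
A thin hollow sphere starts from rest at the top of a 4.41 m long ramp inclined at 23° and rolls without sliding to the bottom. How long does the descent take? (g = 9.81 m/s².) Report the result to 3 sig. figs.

The moment of inertia is (2/3)MR², giving k ≡ I/(MR²) = 2/3.
Translational: Mg sinθ − f = Ma. Rotational about the CM: fR = Iα = kMRa, so f = kMa.
Hence a = g sinθ/(1+k) = 9.81×sin23°/1.667 = 2.3 m/s².
Starting from rest, L = ½at², so t = √(2L/a) = √(2×4.41/2.3) ≈ 1.96 s.

t ≈ 1.96 s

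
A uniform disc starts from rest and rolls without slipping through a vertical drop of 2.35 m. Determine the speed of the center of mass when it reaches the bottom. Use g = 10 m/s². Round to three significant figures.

v ≈ 5.60 m/s

For this body I = (1/2)MR², i.e. k = I/(MR²) = 0.5.
Since it rolls without slipping, ω = v/R and KE = ½Mv² + ½Iω² = ½(1+k)Mv² = (3/4)Mv².
Setting Mgh = (3/4)Mv² gives v = √(2gh/(1+k)) = √(2·10·2.35/1.5) ≈ 5.60 m/s.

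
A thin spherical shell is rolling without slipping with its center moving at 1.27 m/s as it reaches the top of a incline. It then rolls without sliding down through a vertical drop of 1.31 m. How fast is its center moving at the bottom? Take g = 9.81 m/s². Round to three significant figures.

v ≈ 4.13 m/s

The moment of inertia is (2/3)MR², giving k ≡ I/(MR²) = 2/3.
Pure rolling means v = ωR; then KE = ½Mv² + ½I(v/R)² = ½(1+k)Mv² = (5/6)Mv².
Conserving energy between top and bottom: (5/6)Mv² = (5/6)Mv₀² + Mgh, hence v² = v₀² + 2gh/(1+k).
v = √(1.27² + 2×9.81×1.31/1.667) = √17.03 ≈ 4.13 m/s.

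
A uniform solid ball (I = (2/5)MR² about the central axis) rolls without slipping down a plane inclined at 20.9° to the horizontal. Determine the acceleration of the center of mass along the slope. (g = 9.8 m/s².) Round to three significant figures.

For this body I = (2/5)MR², i.e. k = I/(MR²) = 0.4.
Along the incline Mg sinθ − f = Ma, and torque about the center fR = Iα = kMR²(a/R) gives f = kMa.
Eliminating f: Mg sinθ = (1+k)Ma, so a = g sinθ/(1+k) = 9.8 × sin20.9° / 1.4 ≈ 2.50 m/s².

a ≈ 2.50 m/s²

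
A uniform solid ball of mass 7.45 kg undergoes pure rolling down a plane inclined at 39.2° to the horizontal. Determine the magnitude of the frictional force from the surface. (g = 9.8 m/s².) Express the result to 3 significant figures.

f ≈ 13.2 N

For this body I = (2/5)MR², i.e. k = I/(MR²) = 0.4.
Newton's second law down the slope: Mg sinθ − f = Ma. The torque equation fR = Iα (with α = a/R) gives f = kMa.
Combining, a = g sinθ/(1+k) and f = kMa = kMg sinθ/(1+k).
f = 0.4 × 7.45 × 9.8 × sin39.2° / 1.4 ≈ 13.2 N.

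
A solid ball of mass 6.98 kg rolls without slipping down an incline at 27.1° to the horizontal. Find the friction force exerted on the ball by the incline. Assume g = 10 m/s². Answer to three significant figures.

f ≈ 9.08 N

With I = (2/5)MR², the ratio k = I/(MR²) is 0.4.
Newton's second law down the slope: Mg sinθ − f = Ma. The torque equation fR = Iα (with α = a/R) gives f = kMa.
Combining, a = g sinθ/(1+k) and f = kMa = kMg sinθ/(1+k).
f = 0.4 × 6.98 × 10 × sin27.1° / 1.4 ≈ 9.08 N.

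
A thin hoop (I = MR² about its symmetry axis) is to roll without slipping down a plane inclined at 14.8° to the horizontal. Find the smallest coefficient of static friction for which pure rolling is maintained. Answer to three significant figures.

For this body I = MR², i.e. k = I/(MR²) = 1.
Along the incline Mg sinθ − f = Ma, and torque about the center fR = Iα = kMR²(a/R) gives f = kMa.
These give a = g sinθ/(1+k) and the required friction f = kMg sinθ/(1+k).
The normal force is N = Mg cosθ, so μ_min = f/N = k tanθ/(1+k).
μ_min = 1 × tan14.8° / 2 ≈ 0.132.

μ_min ≈ 0.132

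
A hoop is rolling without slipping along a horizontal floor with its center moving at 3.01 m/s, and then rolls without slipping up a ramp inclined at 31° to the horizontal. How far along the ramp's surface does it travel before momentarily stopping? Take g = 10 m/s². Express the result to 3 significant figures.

d ≈ 1.76 m

With I = MR², the ratio k = I/(MR²) is 1.
The rolling condition ω = v/R makes the rotational term ½I(v/R)² = ½kMv², so KE_total = ½(1+k)Mv² = Mv².
Setting this equal to Mgh gives the vertical rise h = (1+k)v₀²/(2g) = 2×3.01²/(2×10) = 0.906 m.
Along the incline, d = h/sinθ = 0.906/sin31° ≈ 1.76 m.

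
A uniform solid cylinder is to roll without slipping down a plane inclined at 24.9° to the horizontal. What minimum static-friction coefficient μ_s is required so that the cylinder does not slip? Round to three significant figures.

μ_min ≈ 0.155

The moment of inertia is (1/2)MR², giving k ≡ I/(MR²) = 0.5.
Along the incline Mg sinθ − f = Ma, and torque about the center fR = Iα = kMR²(a/R) gives f = kMa.
These give a = g sinθ/(1+k) and the required friction f = kMg sinθ/(1+k).
With N = Mg cosθ, the no-slip condition f ≤ μN gives μ_min = f/N = k tanθ/(1+k).
μ_min = 0.5 × tan24.9° / 1.5 ≈ 0.155.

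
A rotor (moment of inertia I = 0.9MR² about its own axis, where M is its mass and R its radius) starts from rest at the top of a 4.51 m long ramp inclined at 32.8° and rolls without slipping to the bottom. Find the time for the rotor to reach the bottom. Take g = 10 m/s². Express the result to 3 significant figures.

t ≈ 1.78 s

With I = 0.9MR², the ratio k = I/(MR²) is 0.9.
Translational: Mg sinθ − f = Ma. Rotational about the CM: fR = Iα = kMRa, so f = kMa.
Hence a = g sinθ/(1+k) = 10×sin32.8°/1.9 = 2.851 m/s².
Starting from rest, L = ½at², so t = √(2L/a) = √(2×4.51/2.851) ≈ 1.78 s.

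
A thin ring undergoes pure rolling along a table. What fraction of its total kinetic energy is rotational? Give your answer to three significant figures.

The moment of inertia is MR², giving k ≡ I/(MR²) = 1.
Since ω = v/R, the translational part is ½Mv² and the rotational part is ½I(v/R)² = ½kMv²; the total is ½(1+k)Mv².
The rotational fraction is therefore k/(1+k) = 1/2 ≈ 0.500.

fraction ≈ 0.500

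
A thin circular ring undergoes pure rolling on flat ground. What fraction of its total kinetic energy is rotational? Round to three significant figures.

fraction ≈ 0.500

With I = MR², the ratio k = I/(MR²) is 1.
Since ω = v/R, the translational part is ½Mv² and the rotational part is ½I(v/R)² = ½kMv²; the total is ½(1+k)Mv².
The rotational fraction is therefore k/(1+k) = 1/2 ≈ 0.500.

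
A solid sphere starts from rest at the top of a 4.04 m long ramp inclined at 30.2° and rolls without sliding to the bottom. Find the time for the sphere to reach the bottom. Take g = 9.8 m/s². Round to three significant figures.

t ≈ 1.51 s

For this body I = (2/5)MR², i.e. k = I/(MR²) = 0.4.
Along the incline Mg sinθ − f = Ma, and torque about the center fR = Iα = kMR²(a/R) gives f = kMa.
Hence a = g sinθ/(1+k) = 9.8×sin30.2°/1.4 = 3.521 m/s².
Starting from rest, L = ½at², so t = √(2L/a) = √(2×4.04/3.521) ≈ 1.51 s.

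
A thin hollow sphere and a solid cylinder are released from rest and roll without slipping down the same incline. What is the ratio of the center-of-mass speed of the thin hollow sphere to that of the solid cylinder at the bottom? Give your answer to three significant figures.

v_ratio ≈ 0.949

Each satisfies Mgh = ½(1+k)Mv² with k = I/(MR²), so v ∝ 1/√(1+k).
For the thin hollow sphere k = 2/3; for the solid cylinder k = 0.5.
v₁/v₂ = √((1+k₂)/(1+k₁)) = √(1.5/1.667) ≈ 0.949.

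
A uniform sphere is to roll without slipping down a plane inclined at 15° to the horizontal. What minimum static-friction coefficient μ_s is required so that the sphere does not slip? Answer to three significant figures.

Here I = (2/5)MR², so the shape factor k = I/(MR²) = 0.4.
Newton's second law down the slope: Mg sinθ − f = Ma. The torque equation fR = Iα (with α = a/R) gives f = kMa.
These give a = g sinθ/(1+k) and the required friction f = kMg sinθ/(1+k).
The normal force is N = Mg cosθ, so μ_min = f/N = k tanθ/(1+k).
μ_min = 0.4 × tan15° / 1.4 ≈ 0.0766.

μ_min ≈ 0.0766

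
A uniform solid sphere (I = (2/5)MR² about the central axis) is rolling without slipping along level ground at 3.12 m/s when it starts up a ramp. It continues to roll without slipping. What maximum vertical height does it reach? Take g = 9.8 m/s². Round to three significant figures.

h ≈ 0.695 m

With I = (2/5)MR², the ratio k = I/(MR²) is 0.4.
Rolling without slipping gives ω = v/R, so the total kinetic energy is ½Mv² + ½Iω² = ½(1+k)Mv² = (7/10)Mv².
All of this converts to potential energy at the highest point: (7/10)Mv₀² = Mgh.
Thus h = (1+k)v₀²/(2g) = 1.4 × 3.12² / (2 × 9.8) ≈ 0.695 m.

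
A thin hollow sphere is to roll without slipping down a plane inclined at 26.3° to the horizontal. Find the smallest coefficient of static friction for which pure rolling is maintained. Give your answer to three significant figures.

μ_min ≈ 0.198

For this body I = (2/3)MR², i.e. k = I/(MR²) = 2/3.
Translational: Mg sinθ − f = Ma. Rotational about the CM: fR = Iα = kMRa, so f = kMa.
These give a = g sinθ/(1+k) and the required friction f = kMg sinθ/(1+k).
With N = Mg cosθ, the no-slip condition f ≤ μN gives μ_min = f/N = k tanθ/(1+k).
μ_min = (2/3) × tan26.3° / 1.667 ≈ 0.198.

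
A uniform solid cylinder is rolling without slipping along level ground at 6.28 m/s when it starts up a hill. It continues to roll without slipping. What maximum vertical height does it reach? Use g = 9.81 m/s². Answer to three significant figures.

For this body I = (1/2)MR², i.e. k = I/(MR²) = 0.5.
Rolling without slipping gives ω = v/R, so the total kinetic energy is ½Mv² + ½Iω² = ½(1+k)Mv² = (3/4)Mv².
At the top the kinetic energy is zero, so (3/4)Mv₀² = Mgh.
Thus h = (1+k)v₀²/(2g) = 1.5 × 6.28² / (2 × 9.81) ≈ 3.02 m.

h ≈ 3.02 m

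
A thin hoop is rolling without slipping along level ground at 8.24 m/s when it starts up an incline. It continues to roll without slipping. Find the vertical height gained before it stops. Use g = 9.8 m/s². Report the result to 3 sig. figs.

h ≈ 6.93 m

With I = MR², the ratio k = I/(MR²) is 1.
Rolling without slipping gives ω = v/R, so the total kinetic energy is ½Mv² + ½Iω² = ½(1+k)Mv² = Mv².
At the top the kinetic energy is zero, so Mv₀² = Mgh.
Thus h = (1+k)v₀²/(2g) = 2 × 8.24² / (2 × 9.8) ≈ 6.93 m.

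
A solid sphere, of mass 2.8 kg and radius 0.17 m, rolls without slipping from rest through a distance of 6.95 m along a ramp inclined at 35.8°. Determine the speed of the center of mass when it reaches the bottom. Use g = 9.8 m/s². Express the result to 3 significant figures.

v ≈ 7.54 m/s

The moment of inertia is (2/5)MR², giving k ≡ I/(MR²) = 0.4.
The rolling condition ω = v/R makes the rotational term ½I(v/R)² = ½kMv², so KE_total = ½(1+k)Mv² = (7/10)Mv².
The vertical drop is h = L sinθ = 6.95 × sin35.8° = 4.065 m.
Setting Mgh = (7/10)Mv² gives v = √(2gh/(1+k)) = √(2·9.8·4.065/1.4) ≈ 7.54 m/s.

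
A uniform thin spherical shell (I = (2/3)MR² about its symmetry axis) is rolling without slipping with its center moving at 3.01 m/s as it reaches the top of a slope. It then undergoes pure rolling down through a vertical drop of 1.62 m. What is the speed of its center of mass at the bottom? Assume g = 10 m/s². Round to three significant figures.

v ≈ 5.34 m/s

For this body I = (2/3)MR², i.e. k = I/(MR²) = 2/3.
Since it rolls without slipping, ω = v/R and KE = ½Mv² + ½Iω² = ½(1+k)Mv² = (5/6)Mv².
Energy conservation: (5/6)Mv₀² + Mgh = (5/6)Mv², so v² = v₀² + 2gh/(1+k).
v = √(3.01² + 2×10×1.62/1.667) = √28.5 ≈ 5.34 m/s.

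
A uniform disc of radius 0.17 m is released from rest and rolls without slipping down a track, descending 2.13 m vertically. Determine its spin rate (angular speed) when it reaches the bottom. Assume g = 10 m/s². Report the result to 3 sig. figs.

The moment of inertia is (1/2)MR², giving k ≡ I/(MR²) = 0.5.
The rolling condition ω = v/R makes the rotational term ½I(v/R)² = ½kMv², so KE_total = ½(1+k)Mv² = (3/4)Mv².
Energy conservation Mgh = ½(1+k)Mv² gives v = √(2gh/(1+k)) = √(2 × 10 × 2.13 / 1.5) = 5.329 m/s.
The angular speed follows from ω = v/R = 5.329/0.17 ≈ 31.3 rad/s.

ω ≈ 31.3 rad/s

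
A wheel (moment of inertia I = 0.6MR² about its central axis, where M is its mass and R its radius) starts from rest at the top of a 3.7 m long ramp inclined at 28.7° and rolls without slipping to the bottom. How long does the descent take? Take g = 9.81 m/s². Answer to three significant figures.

t ≈ 1.59 s

With I = 0.6MR², the ratio k = I/(MR²) is 0.6.
Translational: Mg sinθ − f = Ma. Rotational about the CM: fR = Iα = kMRa, so f = kMa.
Hence a = g sinθ/(1+k) = 9.81×sin28.7°/1.6 = 2.944 m/s².
Starting from rest, L = ½at², so t = √(2L/a) = √(2×3.7/2.944) ≈ 1.59 s.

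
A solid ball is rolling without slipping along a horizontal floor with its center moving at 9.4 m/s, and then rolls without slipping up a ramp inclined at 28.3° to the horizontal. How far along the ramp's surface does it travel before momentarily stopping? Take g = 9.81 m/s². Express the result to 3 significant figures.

d ≈ 13.3 m

The moment of inertia is (2/5)MR², giving k ≡ I/(MR²) = 0.4.
Pure rolling means v = ωR; then KE = ½Mv² + ½I(v/R)² = ½(1+k)Mv² = (7/10)Mv².
Setting this equal to Mgh gives the vertical rise h = (1+k)v₀²/(2g) = 1.4×9.4²/(2×9.81) = 6.305 m.
The distance along the slope is d = h/sinθ = 6.305/sin28.3° ≈ 13.3 m.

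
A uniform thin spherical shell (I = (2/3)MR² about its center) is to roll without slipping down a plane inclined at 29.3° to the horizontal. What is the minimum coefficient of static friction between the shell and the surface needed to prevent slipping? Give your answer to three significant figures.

With I = (2/3)MR², the ratio k = I/(MR²) is 2/3.
Along the incline Mg sinθ − f = Ma, and torque about the center fR = Iα = kMR²(a/R) gives f = kMa.
These give a = g sinθ/(1+k) and the required friction f = kMg sinθ/(1+k).
The normal force is N = Mg cosθ, so μ_min = f/N = k tanθ/(1+k).
μ_min = (2/3) × tan29.3° / 1.667 ≈ 0.224.

μ_min ≈ 0.224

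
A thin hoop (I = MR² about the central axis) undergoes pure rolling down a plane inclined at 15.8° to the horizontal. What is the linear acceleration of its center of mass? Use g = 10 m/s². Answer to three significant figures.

a ≈ 1.36 m/s²

For this body I = MR², i.e. k = I/(MR²) = 1.
Newton's second law down the slope: Mg sinθ − f = Ma. The torque equation fR = Iα (with α = a/R) gives f = kMa.
Eliminating f: Mg sinθ = (1+k)Ma, so a = g sinθ/(1+k) = 10 × sin15.8° / 2 ≈ 1.36 m/s².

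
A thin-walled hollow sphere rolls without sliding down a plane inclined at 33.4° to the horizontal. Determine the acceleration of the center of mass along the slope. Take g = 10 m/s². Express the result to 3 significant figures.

a ≈ 3.30 m/s²

Here I = (2/3)MR², so the shape factor k = I/(MR²) = 2/3.
Newton's second law down the slope: Mg sinθ − f = Ma. The torque equation fR = Iα (with α = a/R) gives f = kMa.
Eliminating f: Mg sinθ = (1+k)Ma, so a = g sinθ/(1+k) = 10 × sin33.4° / 1.667 ≈ 3.30 m/s².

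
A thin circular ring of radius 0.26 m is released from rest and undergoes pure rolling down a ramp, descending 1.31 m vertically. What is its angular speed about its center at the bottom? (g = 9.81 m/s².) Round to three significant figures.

ω ≈ 13.8 rad/s

Here I = MR², so the shape factor k = I/(MR²) = 1.
Since it rolls without slipping, ω = v/R and KE = ½Mv² + ½Iω² = ½(1+k)Mv² = Mv².
Energy conservation Mgh = ½(1+k)Mv² gives v = √(2gh/(1+k)) = √(2 × 9.81 × 1.31 / 2) = 3.585 m/s.
Then ω = v/R = 3.585 / 0.26 ≈ 13.8 rad/s.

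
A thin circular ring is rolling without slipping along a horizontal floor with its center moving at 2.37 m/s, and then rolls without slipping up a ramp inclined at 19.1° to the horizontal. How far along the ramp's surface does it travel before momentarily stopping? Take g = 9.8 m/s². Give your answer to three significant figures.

The moment of inertia is MR², giving k ≡ I/(MR²) = 1.
Pure rolling means v = ωR; then KE = ½Mv² + ½I(v/R)² = ½(1+k)Mv² = Mv².
Setting this equal to Mgh gives the vertical rise h = (1+k)v₀²/(2g) = 2×2.37²/(2×9.8) = 0.5732 m.
Along the incline, d = h/sinθ = 0.5732/sin19.1° ≈ 1.75 m.

d ≈ 1.75 m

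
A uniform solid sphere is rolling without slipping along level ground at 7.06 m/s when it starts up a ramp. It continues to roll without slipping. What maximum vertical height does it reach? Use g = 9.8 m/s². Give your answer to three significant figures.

Here I = (2/5)MR², so the shape factor k = I/(MR²) = 0.4.
Pure rolling means v = ωR; then KE = ½Mv² + ½I(v/R)² = ½(1+k)Mv² = (7/10)Mv².
At the top the kinetic energy is zero, so (7/10)Mv₀² = Mgh.
Thus h = (1+k)v₀²/(2g) = 1.4 × 7.06² / (2 × 9.8) ≈ 3.56 m.

h ≈ 3.56 m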